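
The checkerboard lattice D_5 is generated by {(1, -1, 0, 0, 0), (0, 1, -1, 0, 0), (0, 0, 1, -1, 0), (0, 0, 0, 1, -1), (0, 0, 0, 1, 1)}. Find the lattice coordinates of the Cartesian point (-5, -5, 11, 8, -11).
-5b₁ - 10b₂ + b₃ + 10b₄ - b₅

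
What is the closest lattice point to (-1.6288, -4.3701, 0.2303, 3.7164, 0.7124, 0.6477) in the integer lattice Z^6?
(-2, -4, 0, 4, 1, 1)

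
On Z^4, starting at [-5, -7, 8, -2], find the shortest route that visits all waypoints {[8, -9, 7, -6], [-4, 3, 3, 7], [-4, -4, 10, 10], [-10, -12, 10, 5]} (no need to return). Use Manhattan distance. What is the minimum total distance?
91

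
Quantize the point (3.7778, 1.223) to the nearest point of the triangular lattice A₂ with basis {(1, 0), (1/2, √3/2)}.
(3.5, 0.866)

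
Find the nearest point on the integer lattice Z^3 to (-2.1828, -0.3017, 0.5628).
(-2, 0, 1)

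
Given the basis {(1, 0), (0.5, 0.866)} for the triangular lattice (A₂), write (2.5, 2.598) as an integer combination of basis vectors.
b₁ + 3b₂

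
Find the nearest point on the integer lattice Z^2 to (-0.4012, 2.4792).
(0, 2)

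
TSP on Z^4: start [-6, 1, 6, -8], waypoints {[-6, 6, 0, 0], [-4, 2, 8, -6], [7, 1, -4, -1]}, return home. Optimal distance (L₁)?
78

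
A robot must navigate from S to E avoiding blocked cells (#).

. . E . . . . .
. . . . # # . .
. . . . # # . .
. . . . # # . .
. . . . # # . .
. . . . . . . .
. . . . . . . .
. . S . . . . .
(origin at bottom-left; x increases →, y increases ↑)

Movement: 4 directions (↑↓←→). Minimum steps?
7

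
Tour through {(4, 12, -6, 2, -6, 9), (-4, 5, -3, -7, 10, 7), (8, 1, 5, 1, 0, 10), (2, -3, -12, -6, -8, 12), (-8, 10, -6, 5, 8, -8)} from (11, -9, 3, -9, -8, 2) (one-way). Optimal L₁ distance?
199
(one optimal route: (11, -9, 3, -9, -8, 2) → (8, 1, 5, 1, 0, 10) → (4, 12, -6, 2, -6, 9) → (2, -3, -12, -6, -8, 12) → (-4, 5, -3, -7, 10, 7) → (-8, 10, -6, 5, 8, -8))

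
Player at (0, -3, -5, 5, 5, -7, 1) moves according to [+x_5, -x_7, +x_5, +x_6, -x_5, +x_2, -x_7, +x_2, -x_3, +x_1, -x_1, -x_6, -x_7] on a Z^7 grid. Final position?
(0, -1, -6, 5, 6, -7, -2)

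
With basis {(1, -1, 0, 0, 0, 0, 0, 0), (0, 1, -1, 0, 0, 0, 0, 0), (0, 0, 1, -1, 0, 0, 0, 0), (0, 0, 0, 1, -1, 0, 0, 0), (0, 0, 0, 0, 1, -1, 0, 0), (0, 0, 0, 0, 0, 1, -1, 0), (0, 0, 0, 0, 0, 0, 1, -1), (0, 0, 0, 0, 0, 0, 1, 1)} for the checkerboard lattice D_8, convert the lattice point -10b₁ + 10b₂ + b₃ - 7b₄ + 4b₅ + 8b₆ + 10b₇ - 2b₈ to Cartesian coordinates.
(-10, 20, -9, -8, 11, 4, 0, -12)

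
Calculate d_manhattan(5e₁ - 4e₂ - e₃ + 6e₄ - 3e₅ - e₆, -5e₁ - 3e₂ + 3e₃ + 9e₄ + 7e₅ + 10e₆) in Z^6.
39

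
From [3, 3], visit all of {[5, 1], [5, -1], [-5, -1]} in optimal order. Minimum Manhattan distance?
16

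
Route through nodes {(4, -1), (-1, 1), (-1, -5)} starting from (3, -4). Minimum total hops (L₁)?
17
(one optimal route: (3, -4) → (4, -1) → (-1, 1) → (-1, -5))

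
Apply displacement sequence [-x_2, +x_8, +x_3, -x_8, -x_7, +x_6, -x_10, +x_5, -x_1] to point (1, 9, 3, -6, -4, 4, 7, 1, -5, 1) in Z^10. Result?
(0, 8, 4, -6, -3, 5, 6, 1, -5, 0)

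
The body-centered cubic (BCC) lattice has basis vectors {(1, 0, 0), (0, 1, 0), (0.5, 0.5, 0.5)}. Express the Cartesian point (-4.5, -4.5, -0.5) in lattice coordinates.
-4b₁ - 4b₂ - b₃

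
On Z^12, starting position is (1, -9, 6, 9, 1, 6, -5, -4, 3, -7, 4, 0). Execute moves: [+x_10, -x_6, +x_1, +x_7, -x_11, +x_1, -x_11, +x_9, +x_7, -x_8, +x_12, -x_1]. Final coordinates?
(2, -9, 6, 9, 1, 5, -3, -5, 4, -6, 2, 1)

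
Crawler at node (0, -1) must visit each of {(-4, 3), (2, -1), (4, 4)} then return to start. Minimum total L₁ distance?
26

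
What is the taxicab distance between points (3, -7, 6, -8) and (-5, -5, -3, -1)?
26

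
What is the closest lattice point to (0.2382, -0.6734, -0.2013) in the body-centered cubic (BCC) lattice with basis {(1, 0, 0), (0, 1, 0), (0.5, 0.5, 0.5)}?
(0.5, -0.5, -0.5)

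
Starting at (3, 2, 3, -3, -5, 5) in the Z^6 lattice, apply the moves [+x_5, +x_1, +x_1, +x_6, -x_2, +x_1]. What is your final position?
(6, 1, 3, -3, -4, 6)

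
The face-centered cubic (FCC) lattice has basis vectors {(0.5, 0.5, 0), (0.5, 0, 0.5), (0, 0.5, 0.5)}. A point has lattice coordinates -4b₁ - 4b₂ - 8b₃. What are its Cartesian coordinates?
(-4, -6, -6)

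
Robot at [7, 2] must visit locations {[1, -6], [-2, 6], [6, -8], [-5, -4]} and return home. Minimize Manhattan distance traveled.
52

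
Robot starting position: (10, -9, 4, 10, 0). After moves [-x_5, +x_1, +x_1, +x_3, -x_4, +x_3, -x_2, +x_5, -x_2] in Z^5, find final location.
(12, -11, 6, 9, 0)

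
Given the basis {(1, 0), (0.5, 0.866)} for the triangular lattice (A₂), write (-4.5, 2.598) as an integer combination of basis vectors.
-6b₁ + 3b₂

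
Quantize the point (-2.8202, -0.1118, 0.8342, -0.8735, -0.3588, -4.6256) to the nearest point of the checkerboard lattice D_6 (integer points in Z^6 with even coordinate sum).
(-3, 0, 1, -1, 0, -5)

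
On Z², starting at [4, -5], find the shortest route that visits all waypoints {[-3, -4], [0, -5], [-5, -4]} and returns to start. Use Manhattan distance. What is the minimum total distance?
20
(one optimal route: (4, -5) → (-3, -4) → (-5, -4) → (0, -5) → (4, -5))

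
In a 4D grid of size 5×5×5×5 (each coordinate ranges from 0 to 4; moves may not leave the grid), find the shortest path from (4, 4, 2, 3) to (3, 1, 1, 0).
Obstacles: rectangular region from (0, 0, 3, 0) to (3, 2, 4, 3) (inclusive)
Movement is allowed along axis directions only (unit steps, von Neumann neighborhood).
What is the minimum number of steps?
8
(one shortest path: (4, 4, 2, 3) → (3, 4, 2, 3) → (3, 3, 2, 3) → (3, 2, 2, 3) → (3, 1, 2, 3) → (3, 1, 1, 3) → (3, 1, 1, 2) → (3, 1, 1, 1) → (3, 1, 1, 0))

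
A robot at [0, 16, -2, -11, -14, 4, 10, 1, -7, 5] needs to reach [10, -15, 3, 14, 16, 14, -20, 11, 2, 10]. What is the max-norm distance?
31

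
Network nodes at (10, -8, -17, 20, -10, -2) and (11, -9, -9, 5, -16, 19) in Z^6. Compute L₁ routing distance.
52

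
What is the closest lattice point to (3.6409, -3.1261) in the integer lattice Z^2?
(4, -3)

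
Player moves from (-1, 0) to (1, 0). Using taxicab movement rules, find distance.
2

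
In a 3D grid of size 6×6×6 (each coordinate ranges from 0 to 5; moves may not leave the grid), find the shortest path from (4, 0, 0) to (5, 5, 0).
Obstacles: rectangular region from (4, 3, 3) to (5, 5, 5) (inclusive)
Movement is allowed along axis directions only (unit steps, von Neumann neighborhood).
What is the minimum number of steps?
6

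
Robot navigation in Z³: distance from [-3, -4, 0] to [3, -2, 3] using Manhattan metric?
11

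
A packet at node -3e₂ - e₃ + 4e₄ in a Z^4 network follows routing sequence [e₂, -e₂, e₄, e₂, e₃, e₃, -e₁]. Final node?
(-1, -2, 1, 5)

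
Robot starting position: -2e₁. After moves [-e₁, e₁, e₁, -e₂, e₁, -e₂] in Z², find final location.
(0, -2)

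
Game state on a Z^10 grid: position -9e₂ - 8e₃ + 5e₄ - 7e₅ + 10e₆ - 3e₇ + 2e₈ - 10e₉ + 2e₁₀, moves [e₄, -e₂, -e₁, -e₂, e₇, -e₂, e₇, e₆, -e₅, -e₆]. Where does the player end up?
(-1, -12, -8, 6, -8, 10, -1, 2, -10, 2)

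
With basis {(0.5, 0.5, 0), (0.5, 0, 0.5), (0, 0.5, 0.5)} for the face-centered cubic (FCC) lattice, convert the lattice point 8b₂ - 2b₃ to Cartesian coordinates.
(4, -1, 3)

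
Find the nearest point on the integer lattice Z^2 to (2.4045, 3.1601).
(2, 3)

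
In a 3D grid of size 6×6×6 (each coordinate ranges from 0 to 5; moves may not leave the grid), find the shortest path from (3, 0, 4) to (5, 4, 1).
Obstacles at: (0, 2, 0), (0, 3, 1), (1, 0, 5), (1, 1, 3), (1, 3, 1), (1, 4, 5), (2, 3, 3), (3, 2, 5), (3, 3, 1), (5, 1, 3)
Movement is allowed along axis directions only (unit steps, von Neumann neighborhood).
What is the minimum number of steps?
9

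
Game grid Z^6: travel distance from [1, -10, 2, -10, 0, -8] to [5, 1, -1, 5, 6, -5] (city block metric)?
42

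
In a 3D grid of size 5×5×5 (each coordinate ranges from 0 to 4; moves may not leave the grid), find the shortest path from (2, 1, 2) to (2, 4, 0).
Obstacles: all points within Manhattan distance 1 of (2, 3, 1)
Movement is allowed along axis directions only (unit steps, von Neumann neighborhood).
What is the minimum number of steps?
7
(one shortest path: (2, 1, 2) → (1, 1, 2) → (1, 2, 2) → (1, 3, 2) → (1, 4, 2) → (1, 4, 1) → (1, 4, 0) → (2, 4, 0))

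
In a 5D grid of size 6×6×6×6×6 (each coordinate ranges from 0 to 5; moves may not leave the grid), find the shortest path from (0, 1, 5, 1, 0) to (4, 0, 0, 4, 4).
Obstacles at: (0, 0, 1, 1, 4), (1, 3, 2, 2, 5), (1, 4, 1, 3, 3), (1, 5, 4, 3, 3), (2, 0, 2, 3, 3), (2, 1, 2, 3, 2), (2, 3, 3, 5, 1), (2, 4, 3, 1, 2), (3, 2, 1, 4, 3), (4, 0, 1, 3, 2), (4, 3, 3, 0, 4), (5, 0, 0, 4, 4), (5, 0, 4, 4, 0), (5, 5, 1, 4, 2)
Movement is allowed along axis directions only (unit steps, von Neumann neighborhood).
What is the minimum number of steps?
17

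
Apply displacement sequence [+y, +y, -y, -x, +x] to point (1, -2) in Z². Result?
(1, -1)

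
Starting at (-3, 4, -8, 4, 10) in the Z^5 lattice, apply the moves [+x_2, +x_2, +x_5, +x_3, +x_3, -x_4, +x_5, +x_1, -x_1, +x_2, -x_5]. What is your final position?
(-3, 7, -6, 3, 11)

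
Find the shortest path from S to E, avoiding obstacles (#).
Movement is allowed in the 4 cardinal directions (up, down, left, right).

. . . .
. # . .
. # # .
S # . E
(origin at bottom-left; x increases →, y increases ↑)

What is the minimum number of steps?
9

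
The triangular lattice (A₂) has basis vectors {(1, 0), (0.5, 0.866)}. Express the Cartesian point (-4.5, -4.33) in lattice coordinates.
-2b₁ - 5b₂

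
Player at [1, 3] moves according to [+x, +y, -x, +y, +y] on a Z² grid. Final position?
(1, 6)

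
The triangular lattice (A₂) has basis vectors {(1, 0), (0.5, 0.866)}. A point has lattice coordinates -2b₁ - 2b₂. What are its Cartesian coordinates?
(-3, -1.732)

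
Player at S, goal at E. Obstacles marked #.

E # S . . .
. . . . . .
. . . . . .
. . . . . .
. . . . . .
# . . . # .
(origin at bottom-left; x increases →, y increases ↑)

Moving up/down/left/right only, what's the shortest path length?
4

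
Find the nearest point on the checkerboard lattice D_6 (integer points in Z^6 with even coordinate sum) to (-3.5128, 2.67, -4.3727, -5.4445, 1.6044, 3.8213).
(-4, 3, -4, -5, 2, 4)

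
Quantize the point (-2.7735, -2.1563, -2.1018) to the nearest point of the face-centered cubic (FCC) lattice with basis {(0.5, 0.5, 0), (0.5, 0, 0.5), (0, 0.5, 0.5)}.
(-3, -2, -2)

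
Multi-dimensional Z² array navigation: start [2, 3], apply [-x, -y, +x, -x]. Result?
(1, 2)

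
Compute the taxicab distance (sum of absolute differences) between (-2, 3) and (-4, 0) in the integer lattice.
5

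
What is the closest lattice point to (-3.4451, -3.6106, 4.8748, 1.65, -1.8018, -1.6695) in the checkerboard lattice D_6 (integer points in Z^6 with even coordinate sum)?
(-3, -4, 5, 2, -2, -2)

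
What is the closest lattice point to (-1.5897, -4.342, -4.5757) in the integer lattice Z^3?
(-2, -4, -5)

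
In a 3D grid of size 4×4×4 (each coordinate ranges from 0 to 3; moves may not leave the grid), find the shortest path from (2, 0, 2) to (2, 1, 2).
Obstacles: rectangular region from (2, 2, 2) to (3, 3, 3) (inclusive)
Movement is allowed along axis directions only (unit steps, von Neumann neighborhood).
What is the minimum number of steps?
1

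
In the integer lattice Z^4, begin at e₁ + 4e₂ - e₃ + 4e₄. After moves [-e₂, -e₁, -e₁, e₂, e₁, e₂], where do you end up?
(0, 5, -1, 4)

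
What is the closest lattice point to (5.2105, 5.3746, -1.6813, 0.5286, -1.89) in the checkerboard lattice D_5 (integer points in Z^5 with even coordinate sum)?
(5, 5, -2, 0, -2)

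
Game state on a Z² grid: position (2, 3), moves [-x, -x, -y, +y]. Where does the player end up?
(0, 3)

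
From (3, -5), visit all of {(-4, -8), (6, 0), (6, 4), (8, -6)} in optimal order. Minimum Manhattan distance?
36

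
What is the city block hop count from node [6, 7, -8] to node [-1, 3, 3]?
22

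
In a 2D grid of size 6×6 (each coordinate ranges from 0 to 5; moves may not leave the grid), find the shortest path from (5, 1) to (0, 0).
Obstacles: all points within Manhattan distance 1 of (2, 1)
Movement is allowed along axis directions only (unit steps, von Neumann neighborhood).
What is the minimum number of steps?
10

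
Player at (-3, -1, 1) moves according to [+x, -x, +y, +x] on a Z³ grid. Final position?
(-2, 0, 1)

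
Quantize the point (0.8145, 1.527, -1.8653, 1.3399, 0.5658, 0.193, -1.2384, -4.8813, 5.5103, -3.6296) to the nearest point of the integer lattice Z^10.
(1, 2, -2, 1, 1, 0, -1, -5, 6, -4)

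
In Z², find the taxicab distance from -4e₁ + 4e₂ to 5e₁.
13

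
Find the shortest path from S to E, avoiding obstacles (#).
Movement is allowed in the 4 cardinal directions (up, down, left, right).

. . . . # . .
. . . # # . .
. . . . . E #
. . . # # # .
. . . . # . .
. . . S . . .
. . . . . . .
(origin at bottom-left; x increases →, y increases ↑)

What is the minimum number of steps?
7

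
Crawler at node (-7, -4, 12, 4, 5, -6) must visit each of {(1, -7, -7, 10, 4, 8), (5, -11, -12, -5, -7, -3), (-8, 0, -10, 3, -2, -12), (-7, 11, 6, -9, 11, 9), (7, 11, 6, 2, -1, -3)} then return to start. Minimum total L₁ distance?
300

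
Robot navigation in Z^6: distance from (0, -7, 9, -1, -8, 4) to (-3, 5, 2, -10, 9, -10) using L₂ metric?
27.7128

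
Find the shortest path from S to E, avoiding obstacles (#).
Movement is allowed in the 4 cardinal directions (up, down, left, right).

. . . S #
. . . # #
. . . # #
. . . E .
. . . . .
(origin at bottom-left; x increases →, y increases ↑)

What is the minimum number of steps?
5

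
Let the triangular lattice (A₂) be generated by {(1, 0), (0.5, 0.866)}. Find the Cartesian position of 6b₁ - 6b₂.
(3, -5.196)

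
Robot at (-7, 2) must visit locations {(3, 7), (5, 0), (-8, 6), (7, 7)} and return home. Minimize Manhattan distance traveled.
44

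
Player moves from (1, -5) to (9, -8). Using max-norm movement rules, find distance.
8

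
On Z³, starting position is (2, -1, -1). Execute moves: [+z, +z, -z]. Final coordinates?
(2, -1, 0)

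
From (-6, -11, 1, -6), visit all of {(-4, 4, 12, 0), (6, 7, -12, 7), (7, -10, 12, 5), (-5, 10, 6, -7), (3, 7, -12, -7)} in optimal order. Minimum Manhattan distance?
132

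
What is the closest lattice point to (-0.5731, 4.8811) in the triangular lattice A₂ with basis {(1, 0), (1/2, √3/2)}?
(-1, 5.196)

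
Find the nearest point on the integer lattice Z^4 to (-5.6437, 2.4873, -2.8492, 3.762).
(-6, 2, -3, 4)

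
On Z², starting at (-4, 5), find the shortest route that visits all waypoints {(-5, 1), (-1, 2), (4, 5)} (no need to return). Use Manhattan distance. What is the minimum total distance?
18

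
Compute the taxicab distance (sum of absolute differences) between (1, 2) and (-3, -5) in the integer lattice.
11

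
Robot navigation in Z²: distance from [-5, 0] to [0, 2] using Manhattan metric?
7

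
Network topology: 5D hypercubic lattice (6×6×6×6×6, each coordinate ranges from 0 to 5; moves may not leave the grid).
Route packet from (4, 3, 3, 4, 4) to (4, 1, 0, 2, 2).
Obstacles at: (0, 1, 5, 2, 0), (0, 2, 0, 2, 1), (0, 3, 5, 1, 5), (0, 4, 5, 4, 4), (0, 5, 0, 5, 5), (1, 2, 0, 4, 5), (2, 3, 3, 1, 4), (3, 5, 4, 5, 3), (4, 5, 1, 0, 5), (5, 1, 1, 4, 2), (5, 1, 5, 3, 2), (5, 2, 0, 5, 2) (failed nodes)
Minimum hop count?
9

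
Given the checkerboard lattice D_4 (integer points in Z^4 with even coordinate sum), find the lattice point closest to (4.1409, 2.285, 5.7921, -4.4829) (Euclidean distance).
(4, 2, 6, -4)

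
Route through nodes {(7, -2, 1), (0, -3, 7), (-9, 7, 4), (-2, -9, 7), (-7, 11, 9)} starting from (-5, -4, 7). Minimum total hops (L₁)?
69
(one optimal route: (-5, -4, 7) → (-2, -9, 7) → (0, -3, 7) → (7, -2, 1) → (-9, 7, 4) → (-7, 11, 9))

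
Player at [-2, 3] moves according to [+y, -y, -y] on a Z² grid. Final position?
(-2, 2)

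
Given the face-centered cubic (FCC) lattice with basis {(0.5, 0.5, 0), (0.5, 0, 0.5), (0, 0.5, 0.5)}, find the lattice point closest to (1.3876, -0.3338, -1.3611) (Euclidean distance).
(1.5, 0, -1.5)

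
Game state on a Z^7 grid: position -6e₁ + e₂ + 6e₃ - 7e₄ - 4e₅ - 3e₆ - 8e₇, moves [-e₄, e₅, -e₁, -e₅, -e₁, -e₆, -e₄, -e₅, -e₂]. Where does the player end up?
(-8, 0, 6, -9, -5, -4, -8)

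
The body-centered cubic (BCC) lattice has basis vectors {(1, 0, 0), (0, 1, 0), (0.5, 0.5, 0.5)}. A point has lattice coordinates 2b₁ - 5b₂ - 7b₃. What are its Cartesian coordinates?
(-1.5, -8.5, -3.5)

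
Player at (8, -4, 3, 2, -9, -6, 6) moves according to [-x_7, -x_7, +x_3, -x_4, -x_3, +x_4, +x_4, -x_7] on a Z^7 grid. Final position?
(8, -4, 3, 3, -9, -6, 3)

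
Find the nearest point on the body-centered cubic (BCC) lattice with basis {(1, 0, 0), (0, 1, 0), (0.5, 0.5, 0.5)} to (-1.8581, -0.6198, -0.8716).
(-2, -1, -1)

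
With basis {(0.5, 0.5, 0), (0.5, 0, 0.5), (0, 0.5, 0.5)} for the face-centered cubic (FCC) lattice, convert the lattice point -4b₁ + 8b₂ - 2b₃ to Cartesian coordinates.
(2, -3, 3)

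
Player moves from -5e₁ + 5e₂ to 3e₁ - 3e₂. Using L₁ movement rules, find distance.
16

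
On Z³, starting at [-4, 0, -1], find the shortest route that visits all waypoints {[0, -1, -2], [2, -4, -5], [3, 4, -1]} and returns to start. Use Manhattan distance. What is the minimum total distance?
38
(one optimal route: (-4, 0, -1) → (0, -1, -2) → (2, -4, -5) → (3, 4, -1) → (-4, 0, -1))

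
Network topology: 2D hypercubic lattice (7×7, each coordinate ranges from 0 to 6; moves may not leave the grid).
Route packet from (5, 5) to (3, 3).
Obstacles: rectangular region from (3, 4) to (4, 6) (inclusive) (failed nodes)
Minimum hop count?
4
(one shortest path: (5, 5) → (5, 4) → (5, 3) → (4, 3) → (3, 3))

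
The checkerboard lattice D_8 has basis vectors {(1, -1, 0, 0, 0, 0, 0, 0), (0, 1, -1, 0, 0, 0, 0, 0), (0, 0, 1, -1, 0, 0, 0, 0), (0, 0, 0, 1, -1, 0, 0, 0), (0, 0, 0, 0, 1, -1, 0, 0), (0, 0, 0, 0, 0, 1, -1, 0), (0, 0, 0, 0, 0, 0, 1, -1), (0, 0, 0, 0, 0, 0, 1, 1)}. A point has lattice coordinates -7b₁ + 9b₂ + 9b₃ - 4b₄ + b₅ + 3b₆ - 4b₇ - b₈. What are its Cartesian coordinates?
(-7, 16, 0, -13, 5, 2, -8, 3)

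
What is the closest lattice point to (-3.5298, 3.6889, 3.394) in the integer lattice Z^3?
(-4, 4, 3)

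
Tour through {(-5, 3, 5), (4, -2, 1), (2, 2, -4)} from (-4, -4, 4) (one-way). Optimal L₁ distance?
37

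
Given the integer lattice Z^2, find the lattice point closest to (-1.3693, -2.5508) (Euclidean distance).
(-1, -3)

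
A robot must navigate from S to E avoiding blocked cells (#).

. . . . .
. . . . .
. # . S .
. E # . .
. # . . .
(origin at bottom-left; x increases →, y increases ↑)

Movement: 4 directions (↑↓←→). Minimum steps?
7
(one shortest path: (3, 2) → (2, 2) → (2, 3) → (1, 3) → (0, 3) → (0, 2) → (0, 1) → (1, 1))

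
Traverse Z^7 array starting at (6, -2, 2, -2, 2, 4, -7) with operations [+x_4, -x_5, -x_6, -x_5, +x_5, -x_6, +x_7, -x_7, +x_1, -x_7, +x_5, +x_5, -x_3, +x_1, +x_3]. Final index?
(8, -2, 2, -1, 3, 2, -8)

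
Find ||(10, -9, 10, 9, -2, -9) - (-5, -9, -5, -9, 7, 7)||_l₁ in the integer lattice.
73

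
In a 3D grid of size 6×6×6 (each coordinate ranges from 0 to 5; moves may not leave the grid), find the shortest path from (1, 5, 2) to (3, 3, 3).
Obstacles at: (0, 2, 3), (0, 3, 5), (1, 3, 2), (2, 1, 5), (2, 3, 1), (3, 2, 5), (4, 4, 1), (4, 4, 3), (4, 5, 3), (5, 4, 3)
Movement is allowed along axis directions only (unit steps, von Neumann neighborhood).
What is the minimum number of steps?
5
(one shortest path: (1, 5, 2) → (2, 5, 2) → (3, 5, 2) → (3, 4, 2) → (3, 3, 2) → (3, 3, 3))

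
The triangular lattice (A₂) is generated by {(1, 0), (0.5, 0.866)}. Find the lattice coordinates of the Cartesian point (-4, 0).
-4b₁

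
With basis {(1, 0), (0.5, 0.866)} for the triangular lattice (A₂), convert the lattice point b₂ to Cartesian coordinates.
(0.5, 0.866)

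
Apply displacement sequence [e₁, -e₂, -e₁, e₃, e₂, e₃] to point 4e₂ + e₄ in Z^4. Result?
(0, 4, 2, 1)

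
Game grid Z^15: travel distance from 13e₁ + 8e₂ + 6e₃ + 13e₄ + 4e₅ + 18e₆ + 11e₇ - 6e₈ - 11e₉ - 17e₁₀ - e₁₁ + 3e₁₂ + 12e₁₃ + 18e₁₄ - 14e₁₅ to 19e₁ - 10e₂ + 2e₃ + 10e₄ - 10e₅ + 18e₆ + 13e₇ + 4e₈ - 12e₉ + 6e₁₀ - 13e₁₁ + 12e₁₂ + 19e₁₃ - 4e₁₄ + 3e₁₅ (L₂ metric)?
47.5605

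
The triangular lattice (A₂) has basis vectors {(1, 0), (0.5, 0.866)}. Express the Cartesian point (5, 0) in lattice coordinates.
5b₁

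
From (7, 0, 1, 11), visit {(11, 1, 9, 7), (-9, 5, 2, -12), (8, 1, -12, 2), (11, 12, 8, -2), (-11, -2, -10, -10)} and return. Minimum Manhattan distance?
164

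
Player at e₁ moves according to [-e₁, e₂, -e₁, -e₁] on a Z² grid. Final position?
(-2, 1)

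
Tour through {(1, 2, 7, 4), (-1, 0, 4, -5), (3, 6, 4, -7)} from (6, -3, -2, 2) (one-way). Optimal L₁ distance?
49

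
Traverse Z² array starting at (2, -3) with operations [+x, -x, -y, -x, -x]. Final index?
(0, -4)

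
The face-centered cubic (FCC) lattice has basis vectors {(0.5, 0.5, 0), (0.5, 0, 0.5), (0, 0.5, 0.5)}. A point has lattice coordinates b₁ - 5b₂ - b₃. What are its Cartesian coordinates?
(-2, 0, -3)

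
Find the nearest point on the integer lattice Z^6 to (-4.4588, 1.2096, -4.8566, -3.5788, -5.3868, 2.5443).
(-4, 1, -5, -4, -5, 3)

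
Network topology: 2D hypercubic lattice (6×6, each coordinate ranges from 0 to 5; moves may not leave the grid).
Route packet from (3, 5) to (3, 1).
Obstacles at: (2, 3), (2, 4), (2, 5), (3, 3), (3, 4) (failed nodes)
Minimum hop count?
6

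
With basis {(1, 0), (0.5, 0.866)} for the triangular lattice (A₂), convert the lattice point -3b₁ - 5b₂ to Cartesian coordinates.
(-5.5, -4.33)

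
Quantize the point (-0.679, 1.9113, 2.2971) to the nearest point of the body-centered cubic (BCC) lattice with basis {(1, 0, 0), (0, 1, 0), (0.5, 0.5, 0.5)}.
(-1, 2, 2)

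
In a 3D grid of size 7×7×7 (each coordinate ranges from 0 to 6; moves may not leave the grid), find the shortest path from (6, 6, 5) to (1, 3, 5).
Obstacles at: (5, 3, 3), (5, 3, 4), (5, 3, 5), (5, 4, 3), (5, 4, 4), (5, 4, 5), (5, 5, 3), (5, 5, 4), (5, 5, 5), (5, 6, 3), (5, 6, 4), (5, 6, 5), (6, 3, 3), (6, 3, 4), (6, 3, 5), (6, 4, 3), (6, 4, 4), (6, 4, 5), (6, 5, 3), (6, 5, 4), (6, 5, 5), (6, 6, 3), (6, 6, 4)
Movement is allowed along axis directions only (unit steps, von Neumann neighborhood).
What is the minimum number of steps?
10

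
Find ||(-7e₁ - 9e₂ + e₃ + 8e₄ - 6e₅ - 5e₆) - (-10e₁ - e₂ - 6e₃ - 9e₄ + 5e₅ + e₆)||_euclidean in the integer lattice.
23.8328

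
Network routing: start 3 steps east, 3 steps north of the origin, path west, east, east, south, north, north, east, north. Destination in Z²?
(5, 5)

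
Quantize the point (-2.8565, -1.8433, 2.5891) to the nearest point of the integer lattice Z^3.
(-3, -2, 3)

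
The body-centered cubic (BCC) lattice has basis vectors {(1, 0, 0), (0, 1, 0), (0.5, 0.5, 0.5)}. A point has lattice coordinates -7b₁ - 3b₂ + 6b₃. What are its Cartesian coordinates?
(-4, 0, 3)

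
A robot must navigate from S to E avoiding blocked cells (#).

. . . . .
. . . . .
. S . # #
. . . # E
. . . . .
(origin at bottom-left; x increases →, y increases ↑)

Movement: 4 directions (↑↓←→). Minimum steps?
6
(one shortest path: (1, 2) → (2, 2) → (2, 1) → (2, 0) → (3, 0) → (4, 0) → (4, 1))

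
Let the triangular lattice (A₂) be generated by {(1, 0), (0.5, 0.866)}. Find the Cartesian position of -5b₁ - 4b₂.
(-7, -3.464)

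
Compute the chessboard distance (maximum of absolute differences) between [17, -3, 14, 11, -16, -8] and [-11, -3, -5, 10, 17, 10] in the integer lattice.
33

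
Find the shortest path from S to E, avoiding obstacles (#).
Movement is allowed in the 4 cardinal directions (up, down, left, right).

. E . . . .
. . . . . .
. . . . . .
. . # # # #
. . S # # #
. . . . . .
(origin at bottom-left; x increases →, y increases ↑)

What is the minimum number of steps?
5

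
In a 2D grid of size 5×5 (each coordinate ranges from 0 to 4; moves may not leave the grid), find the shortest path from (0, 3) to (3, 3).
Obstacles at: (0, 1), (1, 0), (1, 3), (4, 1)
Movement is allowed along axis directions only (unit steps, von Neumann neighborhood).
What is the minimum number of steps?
5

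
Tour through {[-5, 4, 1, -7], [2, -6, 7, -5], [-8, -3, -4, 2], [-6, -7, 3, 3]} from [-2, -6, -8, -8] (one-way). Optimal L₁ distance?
81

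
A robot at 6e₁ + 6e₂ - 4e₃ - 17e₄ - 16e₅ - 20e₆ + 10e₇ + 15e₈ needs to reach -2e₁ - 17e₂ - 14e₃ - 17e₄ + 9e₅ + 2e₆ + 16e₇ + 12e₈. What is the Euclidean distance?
42.9767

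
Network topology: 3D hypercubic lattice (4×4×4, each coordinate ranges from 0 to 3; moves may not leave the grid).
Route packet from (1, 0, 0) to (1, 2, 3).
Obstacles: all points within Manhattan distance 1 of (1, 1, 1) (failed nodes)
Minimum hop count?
7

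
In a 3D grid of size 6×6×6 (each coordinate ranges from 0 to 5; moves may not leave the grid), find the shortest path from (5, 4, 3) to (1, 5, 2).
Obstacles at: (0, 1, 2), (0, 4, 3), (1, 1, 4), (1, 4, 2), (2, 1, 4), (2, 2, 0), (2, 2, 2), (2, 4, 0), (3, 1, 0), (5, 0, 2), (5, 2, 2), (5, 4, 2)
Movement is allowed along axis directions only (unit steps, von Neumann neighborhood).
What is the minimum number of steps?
6
(one shortest path: (5, 4, 3) → (4, 4, 3) → (3, 4, 3) → (2, 4, 3) → (1, 4, 3) → (1, 5, 3) → (1, 5, 2))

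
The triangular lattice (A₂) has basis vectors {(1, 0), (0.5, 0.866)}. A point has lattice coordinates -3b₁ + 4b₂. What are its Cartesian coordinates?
(-1, 3.464)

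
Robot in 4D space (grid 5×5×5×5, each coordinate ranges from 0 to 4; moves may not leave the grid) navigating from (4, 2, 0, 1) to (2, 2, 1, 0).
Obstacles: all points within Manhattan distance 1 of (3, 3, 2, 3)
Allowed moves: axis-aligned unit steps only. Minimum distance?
4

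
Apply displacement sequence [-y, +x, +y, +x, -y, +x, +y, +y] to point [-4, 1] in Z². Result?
(-1, 2)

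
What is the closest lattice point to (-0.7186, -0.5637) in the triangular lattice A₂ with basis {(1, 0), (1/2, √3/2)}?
(-0.5, -0.866)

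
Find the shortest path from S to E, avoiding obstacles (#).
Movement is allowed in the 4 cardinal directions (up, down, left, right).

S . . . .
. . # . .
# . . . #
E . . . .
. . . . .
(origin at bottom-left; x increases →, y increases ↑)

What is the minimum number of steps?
5
(one shortest path: (0, 4) → (1, 4) → (1, 3) → (1, 2) → (1, 1) → (0, 1))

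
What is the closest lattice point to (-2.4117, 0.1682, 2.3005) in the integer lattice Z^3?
(-2, 0, 2)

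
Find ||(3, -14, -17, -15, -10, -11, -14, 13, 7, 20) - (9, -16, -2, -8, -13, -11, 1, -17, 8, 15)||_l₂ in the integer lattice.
38.3927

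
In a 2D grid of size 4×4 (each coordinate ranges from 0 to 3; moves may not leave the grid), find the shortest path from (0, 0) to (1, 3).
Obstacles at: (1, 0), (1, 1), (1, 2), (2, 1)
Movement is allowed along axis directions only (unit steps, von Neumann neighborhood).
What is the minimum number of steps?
4
(one shortest path: (0, 0) → (0, 1) → (0, 2) → (0, 3) → (1, 3))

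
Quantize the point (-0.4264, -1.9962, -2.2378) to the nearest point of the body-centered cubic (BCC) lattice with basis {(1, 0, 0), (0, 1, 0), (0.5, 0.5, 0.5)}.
(0, -2, -2)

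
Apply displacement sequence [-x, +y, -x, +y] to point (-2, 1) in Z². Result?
(-4, 3)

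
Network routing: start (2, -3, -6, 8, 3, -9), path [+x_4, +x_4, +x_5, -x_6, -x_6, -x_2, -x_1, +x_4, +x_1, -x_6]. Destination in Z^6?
(2, -4, -6, 11, 4, -12)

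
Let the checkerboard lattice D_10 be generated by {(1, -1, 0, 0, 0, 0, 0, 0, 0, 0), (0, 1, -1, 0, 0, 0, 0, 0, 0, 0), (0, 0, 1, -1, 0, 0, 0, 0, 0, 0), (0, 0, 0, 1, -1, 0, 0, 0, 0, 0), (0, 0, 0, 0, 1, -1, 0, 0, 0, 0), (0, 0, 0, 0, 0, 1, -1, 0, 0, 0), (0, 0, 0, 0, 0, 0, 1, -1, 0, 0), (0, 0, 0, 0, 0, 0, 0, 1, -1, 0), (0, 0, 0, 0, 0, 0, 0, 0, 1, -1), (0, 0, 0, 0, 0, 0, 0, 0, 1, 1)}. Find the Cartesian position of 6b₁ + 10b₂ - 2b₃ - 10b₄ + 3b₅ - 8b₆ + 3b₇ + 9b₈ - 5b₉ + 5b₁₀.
(6, 4, -12, -8, 13, -11, 11, 6, -9, 10)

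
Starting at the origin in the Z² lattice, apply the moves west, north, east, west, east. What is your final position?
(0, 1)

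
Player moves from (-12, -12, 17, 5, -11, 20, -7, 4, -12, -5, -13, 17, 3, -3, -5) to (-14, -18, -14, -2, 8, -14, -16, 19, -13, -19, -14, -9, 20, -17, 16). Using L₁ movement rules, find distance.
217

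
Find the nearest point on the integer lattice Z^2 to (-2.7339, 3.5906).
(-3, 4)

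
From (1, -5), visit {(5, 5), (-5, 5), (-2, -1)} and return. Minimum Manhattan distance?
40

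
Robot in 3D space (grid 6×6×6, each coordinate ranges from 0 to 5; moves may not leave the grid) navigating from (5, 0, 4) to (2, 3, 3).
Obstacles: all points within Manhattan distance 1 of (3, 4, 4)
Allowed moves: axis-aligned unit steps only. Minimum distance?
7
(one shortest path: (5, 0, 4) → (4, 0, 4) → (3, 0, 4) → (2, 0, 4) → (2, 1, 4) → (2, 2, 4) → (2, 3, 4) → (2, 3, 3))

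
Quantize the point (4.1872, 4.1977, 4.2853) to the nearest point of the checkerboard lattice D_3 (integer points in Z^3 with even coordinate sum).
(4, 4, 4)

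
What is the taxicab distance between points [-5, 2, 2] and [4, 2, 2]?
9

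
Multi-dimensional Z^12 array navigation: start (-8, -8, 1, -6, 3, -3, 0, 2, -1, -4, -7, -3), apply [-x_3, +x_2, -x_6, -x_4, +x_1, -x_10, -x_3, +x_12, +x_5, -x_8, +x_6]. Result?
(-7, -7, -1, -7, 4, -3, 0, 1, -1, -5, -7, -2)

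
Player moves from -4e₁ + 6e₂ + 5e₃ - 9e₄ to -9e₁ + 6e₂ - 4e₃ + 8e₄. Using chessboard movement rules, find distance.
17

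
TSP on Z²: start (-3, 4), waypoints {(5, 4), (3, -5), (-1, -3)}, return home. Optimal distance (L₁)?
34
(one optimal route: (-3, 4) → (5, 4) → (3, -5) → (-1, -3) → (-3, 4))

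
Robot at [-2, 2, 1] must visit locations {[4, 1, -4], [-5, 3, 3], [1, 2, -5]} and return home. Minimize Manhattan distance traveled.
38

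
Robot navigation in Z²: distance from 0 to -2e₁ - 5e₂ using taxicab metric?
7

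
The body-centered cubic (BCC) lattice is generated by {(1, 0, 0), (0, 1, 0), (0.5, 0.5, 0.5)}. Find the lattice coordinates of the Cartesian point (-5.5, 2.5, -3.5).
-2b₁ + 6b₂ - 7b₃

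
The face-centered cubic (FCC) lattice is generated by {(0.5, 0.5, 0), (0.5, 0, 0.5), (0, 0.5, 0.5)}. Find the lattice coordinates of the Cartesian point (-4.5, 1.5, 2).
-5b₁ - 4b₂ + 8b₃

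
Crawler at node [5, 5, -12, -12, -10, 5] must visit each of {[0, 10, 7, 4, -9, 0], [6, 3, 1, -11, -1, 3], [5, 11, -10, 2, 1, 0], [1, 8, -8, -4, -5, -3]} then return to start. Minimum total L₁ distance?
164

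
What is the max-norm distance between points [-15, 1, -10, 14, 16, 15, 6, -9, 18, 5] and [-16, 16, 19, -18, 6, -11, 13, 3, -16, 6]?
34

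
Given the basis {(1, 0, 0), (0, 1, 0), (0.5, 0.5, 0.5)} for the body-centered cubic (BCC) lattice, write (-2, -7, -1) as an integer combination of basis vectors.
-b₁ - 6b₂ - 2b₃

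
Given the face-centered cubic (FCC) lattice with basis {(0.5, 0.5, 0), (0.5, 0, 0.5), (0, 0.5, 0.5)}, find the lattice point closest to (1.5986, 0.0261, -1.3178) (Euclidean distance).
(1.5, 0, -1.5)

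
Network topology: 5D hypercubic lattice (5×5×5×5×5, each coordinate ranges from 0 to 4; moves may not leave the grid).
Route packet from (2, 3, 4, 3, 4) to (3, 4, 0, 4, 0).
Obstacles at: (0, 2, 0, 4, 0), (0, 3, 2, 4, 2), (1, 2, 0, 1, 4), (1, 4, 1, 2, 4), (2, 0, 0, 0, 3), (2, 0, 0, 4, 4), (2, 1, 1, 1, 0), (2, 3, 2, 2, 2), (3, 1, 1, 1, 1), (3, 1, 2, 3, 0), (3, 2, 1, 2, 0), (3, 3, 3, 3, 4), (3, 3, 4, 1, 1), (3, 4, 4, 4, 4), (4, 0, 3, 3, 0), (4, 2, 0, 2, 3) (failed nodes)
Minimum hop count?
11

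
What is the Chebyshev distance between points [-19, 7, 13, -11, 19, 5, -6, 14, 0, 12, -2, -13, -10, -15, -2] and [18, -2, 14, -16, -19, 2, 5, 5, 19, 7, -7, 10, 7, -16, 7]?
38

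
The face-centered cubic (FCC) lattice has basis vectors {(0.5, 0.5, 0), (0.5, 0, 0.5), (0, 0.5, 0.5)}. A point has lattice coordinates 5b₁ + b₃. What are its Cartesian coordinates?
(2.5, 3, 0.5)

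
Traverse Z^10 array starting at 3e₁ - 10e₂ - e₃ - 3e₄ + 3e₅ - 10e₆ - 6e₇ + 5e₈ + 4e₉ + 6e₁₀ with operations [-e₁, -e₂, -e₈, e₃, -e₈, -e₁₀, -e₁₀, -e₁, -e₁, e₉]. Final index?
(0, -11, 0, -3, 3, -10, -6, 3, 5, 4)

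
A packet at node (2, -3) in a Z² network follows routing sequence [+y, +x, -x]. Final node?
(2, -2)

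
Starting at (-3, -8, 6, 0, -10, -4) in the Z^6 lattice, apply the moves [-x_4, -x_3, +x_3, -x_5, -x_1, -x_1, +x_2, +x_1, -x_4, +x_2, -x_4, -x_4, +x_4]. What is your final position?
(-4, -6, 6, -3, -11, -4)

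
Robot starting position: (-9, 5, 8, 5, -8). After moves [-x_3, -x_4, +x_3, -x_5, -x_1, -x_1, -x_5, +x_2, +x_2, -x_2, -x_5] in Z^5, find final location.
(-11, 6, 8, 4, -11)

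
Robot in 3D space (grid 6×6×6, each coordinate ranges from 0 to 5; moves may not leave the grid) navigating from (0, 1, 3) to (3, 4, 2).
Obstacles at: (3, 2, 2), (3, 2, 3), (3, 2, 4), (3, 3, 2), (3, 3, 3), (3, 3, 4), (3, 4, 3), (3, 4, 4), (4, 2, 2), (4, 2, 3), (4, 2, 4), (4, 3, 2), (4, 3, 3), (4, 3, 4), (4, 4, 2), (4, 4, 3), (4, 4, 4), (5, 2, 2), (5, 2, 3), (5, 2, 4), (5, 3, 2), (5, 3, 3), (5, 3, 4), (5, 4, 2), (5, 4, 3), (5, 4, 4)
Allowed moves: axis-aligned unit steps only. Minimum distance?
7
(one shortest path: (0, 1, 3) → (1, 1, 3) → (2, 1, 3) → (2, 2, 3) → (2, 3, 3) → (2, 4, 3) → (2, 4, 2) → (3, 4, 2))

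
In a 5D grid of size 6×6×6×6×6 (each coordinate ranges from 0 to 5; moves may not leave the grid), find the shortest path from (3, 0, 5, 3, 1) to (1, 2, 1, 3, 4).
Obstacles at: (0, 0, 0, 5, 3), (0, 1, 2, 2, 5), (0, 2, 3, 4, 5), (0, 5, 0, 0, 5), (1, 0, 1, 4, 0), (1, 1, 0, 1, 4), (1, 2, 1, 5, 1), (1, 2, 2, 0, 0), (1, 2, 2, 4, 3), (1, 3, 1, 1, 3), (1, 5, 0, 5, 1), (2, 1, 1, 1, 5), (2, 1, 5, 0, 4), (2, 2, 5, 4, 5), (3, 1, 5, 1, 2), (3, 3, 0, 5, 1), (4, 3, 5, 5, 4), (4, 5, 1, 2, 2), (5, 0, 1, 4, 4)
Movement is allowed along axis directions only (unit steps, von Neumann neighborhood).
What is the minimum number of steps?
11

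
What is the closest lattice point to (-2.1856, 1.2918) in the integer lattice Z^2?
(-2, 1)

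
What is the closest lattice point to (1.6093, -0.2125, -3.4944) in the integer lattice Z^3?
(2, 0, -3)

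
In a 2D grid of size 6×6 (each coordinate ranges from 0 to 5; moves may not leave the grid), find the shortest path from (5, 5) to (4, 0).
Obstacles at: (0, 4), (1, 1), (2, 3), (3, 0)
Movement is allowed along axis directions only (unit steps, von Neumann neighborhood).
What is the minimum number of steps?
6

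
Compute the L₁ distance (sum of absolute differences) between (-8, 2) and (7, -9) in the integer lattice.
26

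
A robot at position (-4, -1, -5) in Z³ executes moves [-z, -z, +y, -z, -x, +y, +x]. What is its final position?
(-4, 1, -8)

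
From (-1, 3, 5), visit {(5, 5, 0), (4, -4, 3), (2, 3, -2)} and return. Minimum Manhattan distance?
44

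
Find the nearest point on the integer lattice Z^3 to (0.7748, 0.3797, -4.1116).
(1, 0, -4)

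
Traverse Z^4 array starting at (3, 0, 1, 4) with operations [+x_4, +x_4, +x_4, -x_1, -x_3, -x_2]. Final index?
(2, -1, 0, 7)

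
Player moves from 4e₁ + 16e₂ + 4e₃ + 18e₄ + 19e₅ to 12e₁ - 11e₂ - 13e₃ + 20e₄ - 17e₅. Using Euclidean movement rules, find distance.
48.8057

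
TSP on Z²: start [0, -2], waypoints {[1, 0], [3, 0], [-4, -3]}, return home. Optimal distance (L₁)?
20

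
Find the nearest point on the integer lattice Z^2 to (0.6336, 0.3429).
(1, 0)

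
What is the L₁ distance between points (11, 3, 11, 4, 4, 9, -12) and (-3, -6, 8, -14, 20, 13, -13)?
65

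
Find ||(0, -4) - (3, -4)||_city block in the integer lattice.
3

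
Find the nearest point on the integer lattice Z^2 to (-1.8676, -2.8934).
(-2, -3)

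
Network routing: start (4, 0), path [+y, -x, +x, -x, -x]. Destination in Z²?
(2, 1)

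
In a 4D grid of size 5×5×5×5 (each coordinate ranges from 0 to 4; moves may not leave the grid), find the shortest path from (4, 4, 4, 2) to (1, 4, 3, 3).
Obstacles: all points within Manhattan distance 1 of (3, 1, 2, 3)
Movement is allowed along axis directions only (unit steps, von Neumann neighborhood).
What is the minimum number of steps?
5
(one shortest path: (4, 4, 4, 2) → (3, 4, 4, 2) → (2, 4, 4, 2) → (1, 4, 4, 2) → (1, 4, 3, 2) → (1, 4, 3, 3))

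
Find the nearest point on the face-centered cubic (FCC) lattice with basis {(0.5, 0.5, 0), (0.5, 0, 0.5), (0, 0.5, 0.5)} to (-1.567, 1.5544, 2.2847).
(-1.5, 1.5, 2)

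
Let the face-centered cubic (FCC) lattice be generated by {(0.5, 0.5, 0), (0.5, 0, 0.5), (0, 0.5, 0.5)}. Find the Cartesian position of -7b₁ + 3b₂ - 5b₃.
(-2, -6, -1)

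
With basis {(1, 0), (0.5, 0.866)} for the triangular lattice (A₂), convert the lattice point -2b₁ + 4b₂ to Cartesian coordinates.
(0, 3.464)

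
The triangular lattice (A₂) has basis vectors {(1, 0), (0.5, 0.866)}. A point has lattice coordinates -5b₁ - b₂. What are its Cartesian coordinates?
(-5.5, -0.866)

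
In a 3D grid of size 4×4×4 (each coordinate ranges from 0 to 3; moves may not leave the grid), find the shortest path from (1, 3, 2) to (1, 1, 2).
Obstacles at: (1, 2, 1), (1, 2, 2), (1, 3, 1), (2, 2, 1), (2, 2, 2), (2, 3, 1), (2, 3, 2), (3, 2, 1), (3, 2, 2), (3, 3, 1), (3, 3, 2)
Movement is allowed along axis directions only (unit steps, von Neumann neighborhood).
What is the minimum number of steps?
4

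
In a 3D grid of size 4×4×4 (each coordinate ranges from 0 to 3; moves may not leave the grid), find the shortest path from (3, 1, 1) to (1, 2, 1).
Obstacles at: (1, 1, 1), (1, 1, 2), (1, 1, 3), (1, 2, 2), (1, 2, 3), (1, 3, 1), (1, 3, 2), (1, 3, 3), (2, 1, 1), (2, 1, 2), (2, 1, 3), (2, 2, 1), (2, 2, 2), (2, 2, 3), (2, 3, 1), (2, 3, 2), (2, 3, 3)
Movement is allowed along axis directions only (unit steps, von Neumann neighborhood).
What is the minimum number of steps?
5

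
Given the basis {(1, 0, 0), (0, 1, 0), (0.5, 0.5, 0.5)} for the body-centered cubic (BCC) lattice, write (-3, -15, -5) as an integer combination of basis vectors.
2b₁ - 10b₂ - 10b₃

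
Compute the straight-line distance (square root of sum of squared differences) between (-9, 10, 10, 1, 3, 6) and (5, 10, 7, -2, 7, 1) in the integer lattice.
15.9687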